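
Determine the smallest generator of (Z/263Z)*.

5

φ(263) = 263 − 1 = 262 = 2 · 131.
g is a primitive root iff g^(262/q) ≢ 1 (mod 263) for each prime q ∈ {2, 131}.
g = 2: 2^131 ≡ 1 — hits 1, so not a primitive root.
g = 3: 3^131 ≡ 1 — hits 1, so not a primitive root.
g = 4: 4^131 ≡ 1 — hits 1, so not a primitive root.
g = 5: 5^131 ≡ 262; 5^2 ≡ 25 — none is 1, so 5 is a primitive root.
Hence the least primitive root of 263 is 5.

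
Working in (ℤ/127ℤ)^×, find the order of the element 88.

63

By Lagrange's theorem, ord_127(88) divides φ(127) = 127 − 1 = 126 = 2 · 3^2 · 7.
Divisors of 126: 1, 2, 3, 6, 7, 9, 14, 18, 21, 42, 63, 126.
Evaluate successive powers at the divisors of 126:
88^1 ≡ 88
88^2 ≡ 124
88^3 ≡ 117
88^6 ≡ 100
88^7 ≡ 37
88^9 ≡ 16
88^14 ≡ 99
88^18 ≡ 2
88^21 ≡ 107
88^42 ≡ 19
88^63 ≡ 1
Therefore the multiplicative order of 88 modulo 127 is 63.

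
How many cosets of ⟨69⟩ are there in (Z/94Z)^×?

By Lagrange's theorem, ord_94(69) divides φ(94) = φ(2)·φ(47) = 1·46 = 46 = 2 · 23.
Divisors of 46: 1, 2, 23, 46.
Evaluate successive powers at the divisors of 46:
69^1 ≡ 69 (mod 94)
69^2 ≡ 61 (mod 94)
69^23 ≡ 93 (mod 94)
69^46 ≡ 1 (mod 94) ✓
So ord_94(69) = 46, hence |⟨69⟩| = 46.
Index = |(Z/94Z)^×| / |⟨69⟩| = 46 / 46 = 1.

1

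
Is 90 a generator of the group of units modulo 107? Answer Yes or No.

No

φ(107) = 107 − 1 = 106 = 2 · 53.
90 is a primitive root mod 107 iff 90^(φ(107)/q) ≢ 1 for every prime q | φ(107), i.e. q ∈ {2, 53}.
90^53 ≡ 1 (mod 107)  [q = 2: ≡ 1 ✗]
90^2 ≡ 75 (mod 107)  [q = 53: ≢ 1 ✓]
The check at q = 2 fails, so 90 generates a proper subgroup.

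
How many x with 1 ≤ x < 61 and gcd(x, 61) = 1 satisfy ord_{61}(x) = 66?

φ(61) = 61 − 1 = 60 = 2^2 · 3 · 5.
Since (Z/61Z)^× is cyclic of order 60, the number of elements of order d is φ(d) when d | 60 and 0 otherwise.
Since 66 ∤ 60, the count is 0.

0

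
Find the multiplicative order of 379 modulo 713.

330

By Lagrange's theorem, ord_713(379) divides φ(713) = φ(23·31) = (23−1)·(31−1) = 22·30 = 660 = 2^2 · 3 · 5 · 11.
Divisors of 660: 1, 2, 3, 4, 5, 6, 10, 11, 12, 15, 20, 22, 30, 33, 44, 55, 60, 66, 110, 132, 165, 220, 330, 660.
Test each divisor d:
379^1 ≡ 379 (mod 713)
379^2 ≡ 328 (mod 713)
379^3 ≡ 250 (mod 713)
379^4 ≡ 634 (mod 713)
379^5 ≡ 5 (mod 713)
379^6 ≡ 469 (mod 713)
379^10 ≡ 25 (mod 713)
379^11 ≡ 206 (mod 713)
379^12 ≡ 357 (mod 713)
379^15 ≡ 125 (mod 713)
379^20 ≡ 625 (mod 713)
379^22 ≡ 369 (mod 713)
379^30 ≡ 652 (mod 713)
379^33 ≡ 436 (mod 713)
379^44 ≡ 691 (mod 713)
379^55 ≡ 459 (mod 713)
379^60 ≡ 156 (mod 713)
379^66 ≡ 438 (mod 713)
379^110 ≡ 346 (mod 713)
379^132 ≡ 47 (mod 713)
379^165 ≡ 528 (mod 713)
379^220 ≡ 645 (mod 713)
379^330 ≡ 1 (mod 713) ✓
The smallest such exponent is 330, so the order of 379 is 330.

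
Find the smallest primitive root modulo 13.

2

φ(13) = 13 − 1 = 12 = 2^2 · 3.
Test candidates g = 2, 3, … against the prime factors q ∈ {2, 3} of φ(13): g is a generator iff g^(12/q) ≢ 1 for every such q.
g = 2: 2^6 ≡ 12; 2^4 ≡ 3 — none is 1, so 2 is a primitive root.
Hence the least primitive root of 13 is 2.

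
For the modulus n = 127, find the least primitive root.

3

φ(127) = 127 − 1 = 126 = 2 · 3^2 · 7.
g is a primitive root iff g^(126/q) ≢ 1 (mod 127) for each prime q ∈ {2, 3, 7}.
g = 2: 2^63 ≡ 1 — hits 1, so not a primitive root.
g = 3: 3^63 ≡ 126; 3^42 ≡ 107; 3^18 ≡ 4 — none is 1, so 3 is a primitive root.
The smallest primitive root modulo 127 is 3.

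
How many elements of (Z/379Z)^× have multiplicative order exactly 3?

2

φ(379) = 379 − 1 = 378 = 2 · 3^3 · 7.
Since (Z/379Z)^× is cyclic of order 378, the number of elements of order d is φ(d) when d | 378 and 0 otherwise.
3 | 378, and φ(3) = 3 − 1 = 2.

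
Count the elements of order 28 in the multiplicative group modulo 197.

φ(197) = 197 − 1 = 196 = 2^2 · 7^2.
(Z/197Z)^× is cyclic (|G| = 196); a cyclic group of order m has exactly φ(d) elements of each order d | m, and none otherwise.
28 = 2^2 · 7 divides 196, and φ(28) = 12.

12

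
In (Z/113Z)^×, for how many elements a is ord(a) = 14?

6

φ(113) = 113 − 1 = 112 = 2^4 · 7.
In a cyclic group of order 112, there are φ(d) elements of order d for each divisor d of 112, and zero for non-divisors.
14 = 2 · 7 divides 112, and φ(14) = 6.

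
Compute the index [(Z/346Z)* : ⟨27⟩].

1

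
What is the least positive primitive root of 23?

φ(23) = 23 − 1 = 22 = 2 · 11.
g is a primitive root iff g^(22/q) ≢ 1 (mod 23) for each prime q ∈ {2, 11}.
g = 2: 2^11 ≡ 1 — hits 1, so not a primitive root.
g = 3: 3^11 ≡ 1 — hits 1, so not a primitive root.
g = 4: 4^11 ≡ 1 — hits 1, so not a primitive root.
g = 5: 5^11 ≡ 22; 5^2 ≡ 2 — none is 1, so 5 is a primitive root.
Hence the least primitive root of 23 is 5.

5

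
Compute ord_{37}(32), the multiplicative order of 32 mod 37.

Since 32 ∈ (Z/37Z)^×, its order divides φ(37) = 37 − 1 = 36 = 2^2 · 3^2.
Divisors of 36: 1, 2, 3, 4, 6, 9, 12, 18, 36.
Test each divisor d:
32^1 ≡ 32 (mod 37)
32^2 ≡ 25 (mod 37)
32^3 ≡ 23 (mod 37)
32^4 ≡ 33 (mod 37)
32^6 ≡ 11 (mod 37)
32^9 ≡ 31 (mod 37)
32^12 ≡ 10 (mod 37)
32^18 ≡ 36 (mod 37)
32^36 ≡ 1 (mod 37) ✓
Therefore the multiplicative order of 32 modulo 37 is 36.

36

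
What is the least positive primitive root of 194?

5

φ(194) = φ(2)·φ(97) = 1·96 = 96 = 2^5 · 3.
g is a primitive root iff g^(96/q) ≢ 1 (mod 194) for each prime q ∈ {2, 3}.
g = 2: gcd(2, 194) = 2 > 1, not a unit — skip.
g = 3: 3^48 ≡ 1 — hits 1, so not a primitive root.
g = 4: gcd(4, 194) = 2 > 1, not a unit — skip.
g = 5: 5^48 ≡ 193; 5^32 ≡ 35 — none is 1, so 5 is a primitive root.
So 5 is the smallest generator of (Z/194Z)^×.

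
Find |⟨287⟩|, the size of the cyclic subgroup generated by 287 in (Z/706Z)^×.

The order of 287 must divide φ(706) = φ(2)·φ(353) = 1·352 = 352 = 2^5 · 11.
Divisors of 352: 1, 2, 4, 8, 11, 16, 22, 32, 44, 88, 176, 352.
Check 287^d mod 706 for each divisor in increasing order:
287^1 ≡ 287
287^2 ≡ 473
287^4 ≡ 633
287^8 ≡ 387
287^11 ≡ 59
287^16 ≡ 97
287^22 ≡ 657
287^32 ≡ 231
287^44 ≡ 283
287^88 ≡ 311
287^176 ≡ 705
287^352 ≡ 1
Therefore the multiplicative order of 287 modulo 706 is 352.

352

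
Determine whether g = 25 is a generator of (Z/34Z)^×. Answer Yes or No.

No

φ(34) = φ(2)·φ(17) = 1·16 = 16 = 2^4.
It suffices to check that the order of 25 is not a proper divisor of 16: compute 25^(16/q) for q ∈ {2}.
25^8 ≡ 1 (mod 34)  [q = 2: ≡ 1 ✗]
The check at q = 2 fails, so 25 generates a proper subgroup.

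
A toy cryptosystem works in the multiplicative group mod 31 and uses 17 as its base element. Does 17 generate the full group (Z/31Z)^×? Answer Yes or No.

Yes

φ(31) = 31 − 1 = 30 = 2 · 3 · 5.
An element g generates (Z/31Z)^× iff g^(30/q) ≢ 1 (mod 31) for each prime q ∈ {2, 3, 5}.
17^15 ≡ 30 (mod 31)  [q = 2: ≢ 1 ✓]
17^10 ≡ 25 (mod 31)  [q = 3: ≢ 1 ✓]
17^6 ≡ 8 (mod 31)  [q = 5: ≢ 1 ✓]
Every test exponent gives a nontrivial residue, hence 17 generates the full group.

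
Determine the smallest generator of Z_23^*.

φ(23) = 23 − 1 = 22 = 2 · 11.
g is a primitive root iff g^(22/q) ≢ 1 (mod 23) for each prime q ∈ {2, 11}.
g = 2: 2^11 ≡ 1 — hits 1, so not a primitive root.
g = 3: 3^11 ≡ 1 — hits 1, so not a primitive root.
g = 4: 4^11 ≡ 1 — hits 1, so not a primitive root.
g = 5: 5^11 ≡ 22; 5^2 ≡ 2 — none is 1, so 5 is a primitive root.
The smallest primitive root modulo 23 is 5.

5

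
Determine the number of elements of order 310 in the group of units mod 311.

120

φ(311) = 311 − 1 = 310 = 2 · 5 · 31.
(Z/311Z)^× is cyclic (|G| = 310); a cyclic group of order m has exactly φ(d) elements of each order d | m, and none otherwise.
310 = 2 · 5 · 31 divides 310, and φ(310) = 120.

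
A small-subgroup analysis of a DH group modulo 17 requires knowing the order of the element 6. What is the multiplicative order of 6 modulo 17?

16

The order of 6 must divide φ(17) = 17 − 1 = 16 = 2^4.
Divisors of 16: 1, 2, 4, 8, 16.
Compute 6^d (mod 17) for the divisors d until we hit 1:
6^1 ≡ 6
6^2 ≡ 2
6^4 ≡ 4
6^8 ≡ 16
6^16 ≡ 1
Therefore the multiplicative order of 6 modulo 17 is 16.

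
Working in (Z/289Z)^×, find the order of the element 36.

By Lagrange's theorem, ord_289(36) divides φ(289) = φ(17^2) = 17·(17−1) = 272 = 2^4 · 17.
Divisors of 272: 1, 2, 4, 8, 16, 17, 34, 68, 136, 272.
Check 36^d mod 289 for each divisor in increasing order:
36^1 ≡ 36
36^2 ≡ 140
36^4 ≡ 237
36^8 ≡ 103
36^16 ≡ 205
36^17 ≡ 155
36^34 ≡ 38
36^68 ≡ 288
36^136 ≡ 1
Hence ord(36) = 136.

136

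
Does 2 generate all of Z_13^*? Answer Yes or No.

Yes

φ(13) = 13 − 1 = 12 = 2^2 · 3.
It suffices to check that the order of 2 is not a proper divisor of 12: compute 2^(12/q) for q ∈ {2, 3}.
2^6 ≡ 12 (mod 13)  [q = 2: ≢ 1 ✓]
2^4 ≡ 3 (mod 13)  [q = 3: ≢ 1 ✓]
None equal 1, so ord_13(2) = 12: 2 is a primitive root.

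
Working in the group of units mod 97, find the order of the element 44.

48

Since 44 ∈ (Z/97Z)^×, its order divides φ(97) = 97 − 1 = 96 = 2^5 · 3.
Divisors of 96: 1, 2, 3, 4, 6, 8, 12, 16, 24, 32, 48, 96.
Compute 44^d (mod 97) for the divisors d until we hit 1:
44^1 ≡ 44 (mod 97)
44^2 ≡ 93 (mod 97)
44^3 ≡ 18 (mod 97)
44^4 ≡ 16 (mod 97)
44^6 ≡ 33 (mod 97)
44^8 ≡ 62 (mod 97)
44^12 ≡ 22 (mod 97)
44^16 ≡ 61 (mod 97)
44^24 ≡ 96 (mod 97)
44^32 ≡ 35 (mod 97)
44^48 ≡ 1 (mod 97) ✓
Hence ord(44) = 48.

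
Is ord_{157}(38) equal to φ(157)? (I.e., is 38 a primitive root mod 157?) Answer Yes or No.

Yes

φ(157) = 157 − 1 = 156 = 2^2 · 3 · 13.
38 is a primitive root mod 157 iff 38^(φ(157)/q) ≢ 1 for every prime q | φ(157), i.e. q ∈ {2, 3, 13}.
38^78 ≡ 156 (mod 157)  [q = 2: ≢ 1 ✓]
38^52 ≡ 12 (mod 157)  [q = 3: ≢ 1 ✓]
38^12 ≡ 108 (mod 157)  [q = 13: ≢ 1 ✓]
None equal 1, so ord_157(38) = 156: 38 is a primitive root.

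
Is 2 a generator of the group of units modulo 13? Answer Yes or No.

φ(13) = 13 − 1 = 12 = 2^2 · 3.
An element g generates (Z/13Z)^× iff g^(12/q) ≢ 1 (mod 13) for each prime q ∈ {2, 3}.
2^6 ≡ 12 (mod 13)  [q = 2: ≢ 1 ✓]
2^4 ≡ 3 (mod 13)  [q = 3: ≢ 1 ✓]
None equal 1, so ord_13(2) = 12: 2 is a primitive root.

Yes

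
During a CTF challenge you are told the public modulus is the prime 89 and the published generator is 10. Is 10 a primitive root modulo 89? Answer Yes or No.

No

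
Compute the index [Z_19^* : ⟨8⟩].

3

ord(8) | φ(19) = 19 − 1 = 18 = 2 · 3^2.
Divisors of 18: 1, 2, 3, 6, 9, 18.
Test each divisor d:
8^1 ≡ 8 (mod 19)
8^2 ≡ 7 (mod 19)
8^3 ≡ 18 (mod 19)
8^6 ≡ 1 (mod 19) ✓
The order of 8 is 6, so the subgroup it generates has 6 elements.
The index is φ(19) / ord(8) = 18 / 6 = 3.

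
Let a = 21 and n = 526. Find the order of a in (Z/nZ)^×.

Since 21 ∈ (Z/526Z)^×, its order divides φ(526) = φ(2)·φ(263) = 1·262 = 262 = 2 · 131.
Divisors of 262: 1, 2, 131, 262.
Check 21^d mod 526 for each divisor in increasing order:
21^1 ≡ 21
21^2 ≡ 441
21^131 ≡ 525
21^262 ≡ 1
So ord_526(21) = 262.

262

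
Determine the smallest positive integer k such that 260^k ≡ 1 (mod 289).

272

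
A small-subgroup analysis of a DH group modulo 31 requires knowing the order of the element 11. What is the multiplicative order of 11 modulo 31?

By Lagrange's theorem, ord_31(11) divides φ(31) = 31 − 1 = 30 = 2 · 3 · 5.
Divisors of 30: 1, 2, 3, 5, 6, 10, 15, 30.
Check 11^d mod 31 for each divisor in increasing order:
11^1 ≡ 11 (mod 31)
11^2 ≡ 28 (mod 31)
11^3 ≡ 29 (mod 31)
11^5 ≡ 6 (mod 31)
11^6 ≡ 4 (mod 31)
11^10 ≡ 5 (mod 31)
11^15 ≡ 30 (mod 31)
11^30 ≡ 1 (mod 31) ✓
The smallest such exponent is 30, so the order of 11 is 30.

30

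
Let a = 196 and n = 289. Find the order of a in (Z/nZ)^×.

By Lagrange's theorem, ord_289(196) divides φ(289) = φ(17^2) = 17·(17−1) = 272 = 2^4 · 17.
Divisors of 272: 1, 2, 4, 8, 16, 17, 34, 68, 136, 272.
Compute 196^d (mod 289) for the divisors d until we hit 1:
196^1 ≡ 196
196^2 ≡ 268
196^4 ≡ 152
196^8 ≡ 273
196^16 ≡ 256
196^17 ≡ 179
196^34 ≡ 251
196^68 ≡ 288
196^136 ≡ 1
Therefore the multiplicative order of 196 modulo 289 is 136.

136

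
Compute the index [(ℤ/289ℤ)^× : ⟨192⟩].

By Lagrange's theorem, ord_289(192) divides φ(289) = φ(17^2) = 17·(17−1) = 272 = 2^4 · 17.
Divisors of 272: 1, 2, 4, 8, 16, 17, 34, 68, 136, 272.
Compute 192^d (mod 289) for the divisors d until we hit 1:
192^1 ≡ 192
192^2 ≡ 161
192^4 ≡ 200
192^8 ≡ 118
192^16 ≡ 52
192^17 ≡ 158
192^34 ≡ 110
192^68 ≡ 251
192^136 ≡ 288
192^272 ≡ 1
Thus |⟨192⟩| = ord(192) = 272.
[(Z/289Z)^× : ⟨192⟩] = 272/272 = 1.

1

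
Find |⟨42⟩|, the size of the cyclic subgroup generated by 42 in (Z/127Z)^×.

63

The order of 42 must divide φ(127) = 127 − 1 = 126 = 2 · 3^2 · 7.
Divisors of 126: 1, 2, 3, 6, 7, 9, 14, 18, 21, 42, 63, 126.
Evaluate successive powers at the divisors of 126:
42^1 ≡ 42 (mod 127)
42^2 ≡ 113 (mod 127)
42^3 ≡ 47 (mod 127)
42^6 ≡ 50 (mod 127)
42^7 ≡ 68 (mod 127)
42^9 ≡ 64 (mod 127)
42^14 ≡ 52 (mod 127)
42^18 ≡ 32 (mod 127)
42^21 ≡ 107 (mod 127)
42^42 ≡ 19 (mod 127)
42^63 ≡ 1 (mod 127) ✓
So ord_127(42) = 63.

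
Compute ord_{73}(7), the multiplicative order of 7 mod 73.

24

By Lagrange's theorem, ord_73(7) divides φ(73) = 73 − 1 = 72 = 2^3 · 3^2.
Divisors of 72: 1, 2, 3, 4, 6, 8, 9, 12, 18, 24, 36, 72.
Evaluate successive powers at the divisors of 72:
7^1 ≡ 7 (mod 73)
7^2 ≡ 49 (mod 73)
7^3 ≡ 51 (mod 73)
7^4 ≡ 65 (mod 73)
7^6 ≡ 46 (mod 73)
7^8 ≡ 64 (mod 73)
7^9 ≡ 10 (mod 73)
7^12 ≡ 72 (mod 73)
7^18 ≡ 27 (mod 73)
7^24 ≡ 1 (mod 73) ✓
So ord_73(7) = 24.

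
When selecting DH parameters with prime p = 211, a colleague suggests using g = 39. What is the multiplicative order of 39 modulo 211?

210

The order of 39 must divide φ(211) = 211 − 1 = 210 = 2 · 3 · 5 · 7.
Divisors of 210: 1, 2, 3, 5, 6, 7, 10, 14, 15, 21, 30, 35, 42, 70, 105, 210.
Compute 39^d (mod 211) for the divisors d until we hit 1:
39^1 ≡ 39 (mod 211)
39^2 ≡ 44 (mod 211)
39^3 ≡ 28 (mod 211)
39^5 ≡ 177 (mod 211)
39^6 ≡ 151 (mod 211)
39^7 ≡ 192 (mod 211)
39^10 ≡ 101 (mod 211)
39^14 ≡ 150 (mod 211)
39^15 ≡ 153 (mod 211)
39^21 ≡ 104 (mod 211)
39^30 ≡ 199 (mod 211)
39^35 ≡ 197 (mod 211)
39^42 ≡ 55 (mod 211)
39^70 ≡ 196 (mod 211)
39^105 ≡ 210 (mod 211)
39^210 ≡ 1 (mod 211) ✓
Therefore the multiplicative order of 39 modulo 211 is 210.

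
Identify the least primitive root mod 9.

2

φ(9) = φ(3^2) = 3·(3−1) = 6 = 2 · 3.
g is a primitive root iff g^(6/q) ≢ 1 (mod 9) for each prime q ∈ {2, 3}.
g = 2: 2^3 ≡ 8; 2^2 ≡ 4 — none is 1, so 2 is a primitive root.
Hence the least primitive root of 9 is 2.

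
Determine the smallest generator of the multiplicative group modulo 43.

φ(43) = 43 − 1 = 42 = 2 · 3 · 7.
g is a primitive root iff g^(42/q) ≢ 1 (mod 43) for each prime q ∈ {2, 3, 7}.
g = 2: 2^21 ≡ 42; 2^14 ≡ 1 — hits 1, so not a primitive root.
g = 3: 3^21 ≡ 42; 3^14 ≡ 36; 3^6 ≡ 41 — none is 1, so 3 is a primitive root.
The smallest primitive root modulo 43 is 3.

3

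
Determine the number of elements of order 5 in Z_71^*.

φ(71) = 71 − 1 = 70 = 2 · 5 · 7.
Since (Z/71Z)^× is cyclic of order 70, the number of elements of order d is φ(d) when d | 70 and 0 otherwise.
5 | 70, and φ(5) = 5 − 1 = 4.

4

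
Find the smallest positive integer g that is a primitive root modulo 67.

φ(67) = 67 − 1 = 66 = 2 · 3 · 11.
g is a primitive root iff g^(66/q) ≢ 1 (mod 67) for each prime q ∈ {2, 3, 11}.
g = 2: 2^33 ≡ 66; 2^22 ≡ 37; 2^6 ≡ 64 — none is 1, so 2 is a primitive root.
Hence the least primitive root of 67 is 2.

2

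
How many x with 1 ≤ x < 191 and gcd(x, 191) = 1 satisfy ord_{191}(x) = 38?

18

φ(191) = 191 − 1 = 190 = 2 · 5 · 19.
In a cyclic group of order 190, there are φ(d) elements of order d for each divisor d of 190, and zero for non-divisors.
38 = 2 · 19 divides 190, and φ(38) = 18.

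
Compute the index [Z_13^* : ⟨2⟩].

1

The order of 2 must divide φ(13) = 13 − 1 = 12 = 2^2 · 3.
Divisors of 12: 1, 2, 3, 4, 6, 12.
Check 2^d mod 13 for each divisor in increasing order:
2^1 ≡ 2 (mod 13)
2^2 ≡ 4 (mod 13)
2^3 ≡ 8 (mod 13)
2^4 ≡ 3 (mod 13)
2^6 ≡ 12 (mod 13)
2^12 ≡ 1 (mod 13) ✓
The order of 2 is 12, so the subgroup it generates has 12 elements.
Index = |(Z/13Z)^×| / |⟨2⟩| = 12 / 12 = 1.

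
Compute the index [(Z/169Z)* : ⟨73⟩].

Since 73 ∈ (Z/169Z)^×, its order divides φ(169) = φ(13^2) = 13·(13−1) = 156 = 2^2 · 3 · 13.
Divisors of 156: 1, 2, 3, 4, 6, 12, 13, 26, 39, 52, 78, 156.
Test each divisor d:
73^1 ≡ 73
73^2 ≡ 90
73^3 ≡ 148
73^4 ≡ 157
73^6 ≡ 103
73^12 ≡ 131
73^13 ≡ 99
73^26 ≡ 168
73^39 ≡ 70
73^52 ≡ 1
Thus |⟨73⟩| = ord(73) = 52.
[(Z/169Z)^× : ⟨73⟩] = 156/52 = 3.

3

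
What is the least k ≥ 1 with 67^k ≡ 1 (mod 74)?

ord(67) | φ(74) = φ(2)·φ(37) = 1·36 = 36 = 2^2 · 3^2.
Divisors of 36: 1, 2, 3, 4, 6, 9, 12, 18, 36.
Evaluate successive powers at the divisors of 36:
67^1 ≡ 67
67^2 ≡ 49
67^3 ≡ 27
67^4 ≡ 33
67^6 ≡ 63
67^9 ≡ 73
67^12 ≡ 47
67^18 ≡ 1
Hence ord(67) = 18.

18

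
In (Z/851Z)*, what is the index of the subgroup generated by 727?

The order of 727 must divide φ(851) = φ(23·37) = (23−1)·(37−1) = 22·36 = 792 = 2^3 · 3^2 · 11.
Divisors of 792: 1, 2, 3, 4, 6, 8, 9, 11, 12, 18, 22, 24, 33, 36, 44, 66, 72, 88, 99, 132, 198, 264, 396, 792.
Test each divisor d:
727^1 ≡ 727 (mod 851)
727^2 ≡ 58 (mod 851)
727^3 ≡ 467 (mod 851)
727^4 ≡ 811 (mod 851)
727^6 ≡ 233 (mod 851)
727^8 ≡ 749 (mod 851)
727^9 ≡ 734 (mod 851)
727^11 ≡ 22 (mod 851)
727^12 ≡ 676 (mod 851)
727^18 ≡ 73 (mod 851)
727^22 ≡ 484 (mod 851)
727^24 ≡ 840 (mod 851)
727^33 ≡ 436 (mod 851)
727^36 ≡ 223 (mod 851)
727^44 ≡ 231 (mod 851)
727^66 ≡ 323 (mod 851)
727^72 ≡ 371 (mod 851)
727^88 ≡ 599 (mod 851)
727^99 ≡ 413 (mod 851)
727^132 ≡ 507 (mod 851)
727^198 ≡ 369 (mod 851)
727^264 ≡ 47 (mod 851)
727^396 ≡ 1 (mod 851) ✓
Thus |⟨727⟩| = ord(727) = 396.
[(Z/851Z)^× : ⟨727⟩] = 792/396 = 2.

2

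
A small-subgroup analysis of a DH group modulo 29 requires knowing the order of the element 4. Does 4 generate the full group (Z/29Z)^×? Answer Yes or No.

No

φ(29) = 29 − 1 = 28 = 2^2 · 7.
4 is a primitive root mod 29 iff 4^(φ(29)/q) ≢ 1 for every prime q | φ(29), i.e. q ∈ {2, 7}.
4^14 ≡ 1 (mod 29)  [q = 2: ≡ 1 ✗]
4^4 ≡ 24 (mod 29)  [q = 7: ≢ 1 ✓]
4^14 ≡ 1 shows ord(4) | 14, strictly less than φ(29); not a primitive root.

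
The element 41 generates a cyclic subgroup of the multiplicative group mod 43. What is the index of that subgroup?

Since 41 ∈ (Z/43Z)^×, its order divides φ(43) = 43 − 1 = 42 = 2 · 3 · 7.
Divisors of 42: 1, 2, 3, 6, 7, 14, 21, 42.
Compute 41^d (mod 43) for the divisors d until we hit 1:
41^1 ≡ 41
41^2 ≡ 4
41^3 ≡ 35
41^6 ≡ 21
41^7 ≡ 1
So ord_43(41) = 7, hence |⟨41⟩| = 7.
[(Z/43Z)^× : ⟨41⟩] = 42/7 = 6.

6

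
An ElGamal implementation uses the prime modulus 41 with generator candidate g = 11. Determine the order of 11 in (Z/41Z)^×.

The order of 11 must divide φ(41) = 41 − 1 = 40 = 2^3 · 5.
Divisors of 40: 1, 2, 4, 5, 8, 10, 20, 40.
Evaluate successive powers at the divisors of 40:
11^1 ≡ 11
11^2 ≡ 39
11^4 ≡ 4
11^5 ≡ 3
11^8 ≡ 16
11^10 ≡ 9
11^20 ≡ 40
11^40 ≡ 1
So ord_41(11) = 40.

40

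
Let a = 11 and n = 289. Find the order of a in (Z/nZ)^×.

The order of 11 must divide φ(289) = φ(17^2) = 17·(17−1) = 272 = 2^4 · 17.
Divisors of 272: 1, 2, 4, 8, 16, 17, 34, 68, 136, 272.
Test each divisor d:
11^1 ≡ 11 (mod 289)
11^2 ≡ 121 (mod 289)
11^4 ≡ 191 (mod 289)
11^8 ≡ 67 (mod 289)
11^16 ≡ 154 (mod 289)
11^17 ≡ 249 (mod 289)
11^34 ≡ 155 (mod 289)
11^68 ≡ 38 (mod 289)
11^136 ≡ 288 (mod 289)
11^272 ≡ 1 (mod 289) ✓
Hence ord(11) = 272.

272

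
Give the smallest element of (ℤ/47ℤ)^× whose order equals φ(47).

5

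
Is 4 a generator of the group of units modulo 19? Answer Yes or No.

No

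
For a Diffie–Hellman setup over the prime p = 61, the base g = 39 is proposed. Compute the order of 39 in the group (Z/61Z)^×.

30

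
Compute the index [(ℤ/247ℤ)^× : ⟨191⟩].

72

The order of 191 must divide φ(247) = φ(13·19) = (13−1)·(19−1) = 12·18 = 216 = 2^3 · 3^3.
Divisors of 216: 1, 2, 3, 4, 6, 8, 9, 12, 18, 24, 27, 36, 54, 72, 108, 216.
Compute 191^d (mod 247) for the divisors d until we hit 1:
191^1 ≡ 191 (mod 247)
191^2 ≡ 172 (mod 247)
191^3 ≡ 1 (mod 247) ✓
The order of 191 is 3, so the subgroup it generates has 3 elements.
Index = |(Z/247Z)^×| / |⟨191⟩| = 216 / 3 = 72.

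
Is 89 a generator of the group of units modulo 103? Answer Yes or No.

No

φ(103) = 103 − 1 = 102 = 2 · 3 · 17.
It suffices to check that the order of 89 is not a proper divisor of 102: compute 89^(102/q) for q ∈ {2, 3, 17}.
89^51 ≡ 102 (mod 103)  [q = 2: ≢ 1 ✓]
89^34 ≡ 1 (mod 103)  [q = 3: ≡ 1 ✗]
89^6 ≡ 30 (mod 103)  [q = 17: ≢ 1 ✓]
Since 89^34 ≡ 1, the order of 89 divides 34 < 102, so 89 is not a primitive root.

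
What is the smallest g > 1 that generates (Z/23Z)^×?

φ(23) = 23 − 1 = 22 = 2 · 11.
g is a primitive root iff g^(22/q) ≢ 1 (mod 23) for each prime q ∈ {2, 11}.
g = 2: 2^11 ≡ 1 — hits 1, so not a primitive root.
g = 3: 3^11 ≡ 1 — hits 1, so not a primitive root.
g = 4: 4^11 ≡ 1 — hits 1, so not a primitive root.
g = 5: 5^11 ≡ 22; 5^2 ≡ 2 — none is 1, so 5 is a primitive root.
So 5 is the smallest generator of (Z/23Z)^×.

5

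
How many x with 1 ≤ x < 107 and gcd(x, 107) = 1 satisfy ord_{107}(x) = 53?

φ(107) = 107 − 1 = 106 = 2 · 53.
In a cyclic group of order 106, there are φ(d) elements of order d for each divisor d of 106, and zero for non-divisors.
53 | 106, and φ(53) = 53 − 1 = 52.

52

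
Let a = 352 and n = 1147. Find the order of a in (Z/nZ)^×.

By Lagrange's theorem, ord_1147(352) divides φ(1147) = φ(31·37) = (31−1)·(37−1) = 30·36 = 1080 = 2^3 · 3^3 · 5.
Divisors of 1080: 1, 2, 3, 4, 5, 6, 8, 9, 10, 12, 15, 18, 20, 24, 27, 30, 36, 40, 45, 54, 60, 72, 90, 108, 120, 135, 180, 216, 270, 360, 540, 1080.
Compute 352^d (mod 1147) for the divisors d until we hit 1:
352^1 ≡ 352 (mod 1147)
352^2 ≡ 28 (mod 1147)
352^3 ≡ 680 (mod 1147)
352^4 ≡ 784 (mod 1147)
352^5 ≡ 688 (mod 1147)
352^6 ≡ 159 (mod 1147)
352^8 ≡ 1011 (mod 1147)
352^9 ≡ 302 (mod 1147)
352^10 ≡ 780 (mod 1147)
352^12 ≡ 47 (mod 1147)
352^15 ≡ 991 (mod 1147)
352^18 ≡ 591 (mod 1147)
352^20 ≡ 490 (mod 1147)
352^24 ≡ 1062 (mod 1147)
352^27 ≡ 697 (mod 1147)
352^30 ≡ 249 (mod 1147)
352^36 ≡ 593 (mod 1147)
352^40 ≡ 377 (mod 1147)
352^45 ≡ 154 (mod 1147)
352^54 ≡ 628 (mod 1147)
352^60 ≡ 63 (mod 1147)
352^72 ≡ 667 (mod 1147)
352^90 ≡ 776 (mod 1147)
352^108 ≡ 963 (mod 1147)
352^120 ≡ 528 (mod 1147)
352^135 ≡ 216 (mod 1147)
352^180 ≡ 1 (mod 1147) ✓
The smallest such exponent is 180, so the order of 352 is 180.

180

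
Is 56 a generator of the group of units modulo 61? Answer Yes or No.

No

φ(61) = 61 − 1 = 60 = 2^2 · 3 · 5.
Test 56^(60/q) mod 61 for each prime factor q of 60:
56^30 ≡ 1 (mod 61)  [q = 2: ≡ 1 ✗]
56^20 ≡ 47 (mod 61)  [q = 3: ≢ 1 ✓]
56^12 ≡ 20 (mod 61)  [q = 5: ≢ 1 ✓]
56^30 ≡ 1 shows ord(56) | 30, strictly less than φ(61); not a primitive root.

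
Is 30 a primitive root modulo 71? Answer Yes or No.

No

φ(71) = 71 − 1 = 70 = 2 · 5 · 7.
30 is a primitive root mod 71 iff 30^(φ(71)/q) ≢ 1 for every prime q | φ(71), i.e. q ∈ {2, 5, 7}.
30^35 ≡ 1 (mod 71)  [q = 2: ≡ 1 ✗]
30^14 ≡ 1 (mod 71)  [q = 5: ≡ 1 ✗]
30^10 ≡ 20 (mod 71)  [q = 7: ≢ 1 ✓]
30^35 ≡ 1 shows ord(30) | 35, strictly less than φ(71); not a primitive root.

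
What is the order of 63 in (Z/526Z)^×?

Since 63 ∈ (Z/526Z)^×, its order divides φ(526) = φ(2)·φ(263) = 1·262 = 262 = 2 · 131.
Divisors of 262: 1, 2, 131, 262.
Evaluate successive powers at the divisors of 262:
63^1 ≡ 63
63^2 ≡ 287
63^131 ≡ 525
63^262 ≡ 1
So ord_526(63) = 262.

262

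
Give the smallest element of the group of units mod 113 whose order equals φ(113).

3

φ(113) = 113 − 1 = 112 = 2^4 · 7.
g is a primitive root iff g^(112/q) ≢ 1 (mod 113) for each prime q ∈ {2, 7}.
g = 2: 2^56 ≡ 1 — hits 1, so not a primitive root.
g = 3: 3^56 ≡ 112; 3^16 ≡ 49 — none is 1, so 3 is a primitive root.
The smallest primitive root modulo 113 is 3.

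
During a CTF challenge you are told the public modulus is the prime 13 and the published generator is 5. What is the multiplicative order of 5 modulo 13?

4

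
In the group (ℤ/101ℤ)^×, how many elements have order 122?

0

φ(101) = 101 − 1 = 100 = 2^2 · 5^2.
Since (Z/101Z)^× is cyclic of order 100, the number of elements of order d is φ(d) when d | 100 and 0 otherwise.
Since 122 ∤ 100, the count is 0.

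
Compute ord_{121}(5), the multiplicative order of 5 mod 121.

ord(5) | φ(121) = φ(11^2) = 11·(11−1) = 110 = 2 · 5 · 11.
Divisors of 110: 1, 2, 5, 10, 11, 22, 55, 110.
Check 5^d mod 121 for each divisor in increasing order:
5^1 ≡ 5 (mod 121)
5^2 ≡ 25 (mod 121)
5^5 ≡ 100 (mod 121)
5^10 ≡ 78 (mod 121)
5^11 ≡ 27 (mod 121)
5^22 ≡ 3 (mod 121)
5^55 ≡ 1 (mod 121) ✓
The smallest such exponent is 55, so the order of 5 is 55.

55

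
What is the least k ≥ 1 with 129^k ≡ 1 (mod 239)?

Since 129 ∈ (Z/239Z)^×, its order divides φ(239) = 239 − 1 = 238 = 2 · 7 · 17.
Divisors of 238: 1, 2, 7, 14, 17, 34, 119, 238.
Evaluate successive powers at the divisors of 238:
129^1 ≡ 129
129^2 ≡ 150
129^7 ≡ 172
129^14 ≡ 187
129^17 ≡ 229
129^34 ≡ 100
129^119 ≡ 238
129^238 ≡ 1
Hence ord(129) = 238.

238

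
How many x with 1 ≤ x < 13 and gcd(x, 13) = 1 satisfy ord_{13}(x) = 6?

φ(13) = 13 − 1 = 12 = 2^2 · 3.
Since (Z/13Z)^× is cyclic of order 12, the number of elements of order d is φ(d) when d | 12 and 0 otherwise.
6 = 2 · 3 divides 12, and φ(6) = 2.

2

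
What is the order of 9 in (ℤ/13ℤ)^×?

3

ord(9) | φ(13) = 13 − 1 = 12 = 2^2 · 3.
Divisors of 12: 1, 2, 3, 4, 6, 12.
Check 9^d mod 13 for each divisor in increasing order:
9^1 ≡ 9 (mod 13)
9^2 ≡ 3 (mod 13)
9^3 ≡ 1 (mod 13) ✓
Hence ord(9) = 3.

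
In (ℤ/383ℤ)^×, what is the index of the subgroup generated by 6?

2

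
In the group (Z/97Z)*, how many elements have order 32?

16

φ(97) = 97 − 1 = 96 = 2^5 · 3.
Since (Z/97Z)^× is cyclic of order 96, the number of elements of order d is φ(d) when d | 96 and 0 otherwise.
32 = 2^5 divides 96, and φ(32) = 16.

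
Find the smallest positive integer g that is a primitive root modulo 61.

φ(61) = 61 − 1 = 60 = 2^2 · 3 · 5.
g is a primitive root iff g^(60/q) ≢ 1 (mod 61) for each prime q ∈ {2, 3, 5}.
g = 2: 2^30 ≡ 60; 2^20 ≡ 47; 2^12 ≡ 9 — none is 1, so 2 is a primitive root.
So 2 is the smallest generator of (Z/61Z)^×.

2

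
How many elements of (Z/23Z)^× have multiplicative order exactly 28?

0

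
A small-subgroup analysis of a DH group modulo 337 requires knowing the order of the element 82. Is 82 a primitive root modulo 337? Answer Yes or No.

No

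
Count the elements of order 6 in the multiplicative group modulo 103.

2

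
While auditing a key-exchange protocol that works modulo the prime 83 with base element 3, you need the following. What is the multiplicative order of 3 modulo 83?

41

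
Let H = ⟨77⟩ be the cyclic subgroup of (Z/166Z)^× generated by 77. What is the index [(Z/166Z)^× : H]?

ord(77) | φ(166) = φ(2)·φ(83) = 1·82 = 82 = 2 · 41.
Divisors of 82: 1, 2, 41, 82.
Evaluate successive powers at the divisors of 82:
77^1 ≡ 77
77^2 ≡ 119
77^41 ≡ 1
So ord_166(77) = 41, hence |⟨77⟩| = 41.
The index is φ(166) / ord(77) = 82 / 41 = 2.

2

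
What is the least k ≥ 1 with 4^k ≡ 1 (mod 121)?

55

By Lagrange's theorem, ord_121(4) divides φ(121) = φ(11^2) = 11·(11−1) = 110 = 2 · 5 · 11.
Divisors of 110: 1, 2, 5, 10, 11, 22, 55, 110.
Evaluate successive powers at the divisors of 110:
4^1 ≡ 4 (mod 121)
4^2 ≡ 16 (mod 121)
4^5 ≡ 56 (mod 121)
4^10 ≡ 111 (mod 121)
4^11 ≡ 81 (mod 121)
4^22 ≡ 27 (mod 121)
4^55 ≡ 1 (mod 121) ✓
Hence ord(4) = 55.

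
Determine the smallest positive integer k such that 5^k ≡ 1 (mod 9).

By Lagrange's theorem, ord_9(5) divides φ(9) = φ(3^2) = 3·(3−1) = 6 = 2 · 3.
Divisors of 6: 1, 2, 3, 6.
Check 5^d mod 9 for each divisor in increasing order:
5^1 ≡ 5 (mod 9)
5^2 ≡ 7 (mod 9)
5^3 ≡ 8 (mod 9)
5^6 ≡ 1 (mod 9) ✓
Therefore the multiplicative order of 5 modulo 9 is 6.

6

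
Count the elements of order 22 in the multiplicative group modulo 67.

φ(67) = 67 − 1 = 66 = 2 · 3 · 11.
In a cyclic group of order 66, there are φ(d) elements of order d for each divisor d of 66, and zero for non-divisors.
22 = 2 · 11 divides 66, and φ(22) = 10.

10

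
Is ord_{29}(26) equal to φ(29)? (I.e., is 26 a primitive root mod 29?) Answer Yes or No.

Yes

φ(29) = 29 − 1 = 28 = 2^2 · 7.
An element g generates (Z/29Z)^× iff g^(28/q) ≢ 1 (mod 29) for each prime q ∈ {2, 7}.
26^14 ≡ 28 (mod 29)  [q = 2: ≢ 1 ✓]
26^4 ≡ 23 (mod 29)  [q = 7: ≢ 1 ✓]
Every test exponent gives a nontrivial residue, hence 26 generates the full group.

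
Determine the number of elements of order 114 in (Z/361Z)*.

φ(361) = φ(19^2) = 19·(19−1) = 342 = 2 · 3^2 · 19.
(Z/361Z)^× is cyclic (|G| = 342); a cyclic group of order m has exactly φ(d) elements of each order d | m, and none otherwise.
114 = 2 · 3 · 19 divides 342, and φ(114) = 36.

36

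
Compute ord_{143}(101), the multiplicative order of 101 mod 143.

30

The order of 101 must divide φ(143) = φ(11·13) = (11−1)·(13−1) = 10·12 = 120 = 2^3 · 3 · 5.
Divisors of 120: 1, 2, 3, 4, 5, 6, 8, 10, 12, 15, 20, 24, 30, 40, 60, 120.
Evaluate successive powers at the divisors of 120:
101^1 ≡ 101
101^2 ≡ 48
101^3 ≡ 129
101^4 ≡ 16
101^5 ≡ 43
101^6 ≡ 53
101^8 ≡ 113
101^10 ≡ 133
101^12 ≡ 92
101^15 ≡ 142
101^20 ≡ 100
101^24 ≡ 27
101^30 ≡ 1
So ord_143(101) = 30.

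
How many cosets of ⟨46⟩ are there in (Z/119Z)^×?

ord(46) | φ(119) = φ(7·17) = (7−1)·(17−1) = 6·16 = 96 = 2^5 · 3.
Divisors of 96: 1, 2, 3, 4, 6, 8, 12, 16, 24, 32, 48, 96.
Test each divisor d:
46^1 ≡ 46 (mod 119)
46^2 ≡ 93 (mod 119)
46^3 ≡ 113 (mod 119)
46^4 ≡ 81 (mod 119)
46^6 ≡ 36 (mod 119)
46^8 ≡ 16 (mod 119)
46^12 ≡ 106 (mod 119)
46^16 ≡ 18 (mod 119)
46^24 ≡ 50 (mod 119)
46^32 ≡ 86 (mod 119)
46^48 ≡ 1 (mod 119) ✓
So ord_119(46) = 48, hence |⟨46⟩| = 48.
Index = |(Z/119Z)^×| / |⟨46⟩| = 96 / 48 = 2.

2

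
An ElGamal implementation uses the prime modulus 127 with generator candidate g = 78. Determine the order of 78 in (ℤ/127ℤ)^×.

126

Since 78 ∈ (Z/127Z)^×, its order divides φ(127) = 127 − 1 = 126 = 2 · 3^2 · 7.
Divisors of 126: 1, 2, 3, 6, 7, 9, 14, 18, 21, 42, 63, 126.
Evaluate successive powers at the divisors of 126:
78^1 ≡ 78
78^2 ≡ 115
78^3 ≡ 80
78^6 ≡ 50
78^7 ≡ 90
78^9 ≡ 63
78^14 ≡ 99
78^18 ≡ 32
78^21 ≡ 20
78^42 ≡ 19
78^63 ≡ 126
78^126 ≡ 1
Hence ord(78) = 126.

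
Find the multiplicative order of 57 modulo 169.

52

ord(57) | φ(169) = φ(13^2) = 13·(13−1) = 156 = 2^2 · 3 · 13.
Divisors of 156: 1, 2, 3, 4, 6, 12, 13, 26, 39, 52, 78, 156.
Test each divisor d:
57^1 ≡ 57 (mod 169)
57^2 ≡ 38 (mod 169)
57^3 ≡ 138 (mod 169)
57^4 ≡ 92 (mod 169)
57^6 ≡ 116 (mod 169)
57^12 ≡ 105 (mod 169)
57^13 ≡ 70 (mod 169)
57^26 ≡ 168 (mod 169)
57^39 ≡ 99 (mod 169)
57^52 ≡ 1 (mod 169) ✓
Hence ord(57) = 52.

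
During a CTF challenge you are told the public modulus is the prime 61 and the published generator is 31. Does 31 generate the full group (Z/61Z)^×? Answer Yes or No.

Yes

φ(61) = 61 − 1 = 60 = 2^2 · 3 · 5.
It suffices to check that the order of 31 is not a proper divisor of 60: compute 31^(60/q) for q ∈ {2, 3, 5}.
31^30 ≡ 60 (mod 61)  [q = 2: ≢ 1 ✓]
31^20 ≡ 13 (mod 61)  [q = 3: ≢ 1 ✓]
31^12 ≡ 34 (mod 61)  [q = 5: ≢ 1 ✓]
None equal 1, so ord_61(31) = 60: 31 is a primitive root.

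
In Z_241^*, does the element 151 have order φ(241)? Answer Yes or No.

φ(241) = 241 − 1 = 240 = 2^4 · 3 · 5.
Test 151^(240/q) mod 241 for each prime factor q of 240:
151^120 ≡ 1 (mod 241)  [q = 2: ≡ 1 ✗]
151^80 ≡ 225 (mod 241)  [q = 3: ≢ 1 ✓]
151^48 ≡ 87 (mod 241)  [q = 5: ≢ 1 ✓]
The check at q = 2 fails, so 151 generates a proper subgroup.

No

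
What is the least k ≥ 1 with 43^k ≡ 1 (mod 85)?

8

The order of 43 must divide φ(85) = φ(5·17) = (5−1)·(17−1) = 4·16 = 64 = 2^6.
Divisors of 64: 1, 2, 4, 8, 16, 32, 64.
Evaluate successive powers at the divisors of 64:
43^1 ≡ 43
43^2 ≡ 64
43^4 ≡ 16
43^8 ≡ 1
So ord_85(43) = 8.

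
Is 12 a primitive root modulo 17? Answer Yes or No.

Yes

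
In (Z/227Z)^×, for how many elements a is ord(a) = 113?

112

φ(227) = 227 − 1 = 226 = 2 · 113.
In a cyclic group of order 226, there are φ(d) elements of order d for each divisor d of 226, and zero for non-divisors.
113 | 226, and φ(113) = 113 − 1 = 112.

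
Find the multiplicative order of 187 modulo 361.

Since 187 ∈ (Z/361Z)^×, its order divides φ(361) = φ(19^2) = 19·(19−1) = 342 = 2 · 3^2 · 19.
Divisors of 342: 1, 2, 3, 6, 9, 18, 19, 38, 57, 114, 171, 342.
Check 187^d mod 361 for each divisor in increasing order:
187^1 ≡ 187 (mod 361)
187^2 ≡ 313 (mod 361)
187^3 ≡ 49 (mod 361)
187^6 ≡ 235 (mod 361)
187^9 ≡ 324 (mod 361)
187^18 ≡ 286 (mod 361)
187^19 ≡ 54 (mod 361)
187^38 ≡ 28 (mod 361)
187^57 ≡ 68 (mod 361)
187^114 ≡ 292 (mod 361)
187^171 ≡ 1 (mod 361) ✓
Therefore the multiplicative order of 187 modulo 361 is 171.

171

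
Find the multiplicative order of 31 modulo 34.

Since 31 ∈ (Z/34Z)^×, its order divides φ(34) = φ(2)·φ(17) = 1·16 = 16 = 2^4.
Divisors of 16: 1, 2, 4, 8, 16.
Check 31^d mod 34 for each divisor in increasing order:
31^1 ≡ 31 (mod 34)
31^2 ≡ 9 (mod 34)
31^4 ≡ 13 (mod 34)
31^8 ≡ 33 (mod 34)
31^16 ≡ 1 (mod 34) ✓
The smallest such exponent is 16, so the order of 31 is 16.

16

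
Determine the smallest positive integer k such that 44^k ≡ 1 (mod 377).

28

Since 44 ∈ (Z/377Z)^×, its order divides φ(377) = φ(13·29) = (13−1)·(29−1) = 12·28 = 336 = 2^4 · 3 · 7.
Divisors of 336: 1, 2, 3, 4, 6, 7, 8, 12, 14, 16, 21, 24, 28, 42, 48, 56, 84, 112, 168, 336.
Evaluate successive powers at the divisors of 336:
44^1 ≡ 44 (mod 377)
44^2 ≡ 51 (mod 377)
44^3 ≡ 359 (mod 377)
44^4 ≡ 339 (mod 377)
44^6 ≡ 324 (mod 377)
44^7 ≡ 307 (mod 377)
44^8 ≡ 313 (mod 377)
44^12 ≡ 170 (mod 377)
44^14 ≡ 376 (mod 377)
44^16 ≡ 326 (mod 377)
44^21 ≡ 70 (mod 377)
44^24 ≡ 248 (mod 377)
44^28 ≡ 1 (mod 377) ✓
Therefore the multiplicative order of 44 modulo 377 is 28.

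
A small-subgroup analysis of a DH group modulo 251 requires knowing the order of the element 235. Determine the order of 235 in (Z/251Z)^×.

By Lagrange's theorem, ord_251(235) divides φ(251) = 251 − 1 = 250 = 2 · 5^3.
Divisors of 250: 1, 2, 5, 10, 25, 50, 125, 250.
Evaluate successive powers at the divisors of 250:
235^1 ≡ 235
235^2 ≡ 5
235^5 ≡ 102
235^10 ≡ 113
235^25 ≡ 250
235^50 ≡ 1
Therefore the multiplicative order of 235 modulo 251 is 50.

50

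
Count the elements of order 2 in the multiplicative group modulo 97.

φ(97) = 97 − 1 = 96 = 2^5 · 3.
Since (Z/97Z)^× is cyclic of order 96, the number of elements of order d is φ(d) when d | 96 and 0 otherwise.
2 | 96, and φ(2) = 2 − 1 = 1.

1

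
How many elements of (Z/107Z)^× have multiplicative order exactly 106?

52

φ(107) = 107 − 1 = 106 = 2 · 53.
(Z/107Z)^× is cyclic (|G| = 106); a cyclic group of order m has exactly φ(d) elements of each order d | m, and none otherwise.
106 = 2 · 53 divides 106, and φ(106) = 52.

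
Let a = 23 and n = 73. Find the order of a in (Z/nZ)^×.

By Lagrange's theorem, ord_73(23) divides φ(73) = 73 − 1 = 72 = 2^3 · 3^2.
Divisors of 72: 1, 2, 3, 4, 6, 8, 9, 12, 18, 24, 36, 72.
Test each divisor d:
23^1 ≡ 23 (mod 73)
23^2 ≡ 18 (mod 73)
23^3 ≡ 49 (mod 73)
23^4 ≡ 32 (mod 73)
23^6 ≡ 65 (mod 73)
23^8 ≡ 2 (mod 73)
23^9 ≡ 46 (mod 73)
23^12 ≡ 64 (mod 73)
23^18 ≡ 72 (mod 73)
23^24 ≡ 8 (mod 73)
23^36 ≡ 1 (mod 73) ✓
The smallest such exponent is 36, so the order of 23 is 36.

36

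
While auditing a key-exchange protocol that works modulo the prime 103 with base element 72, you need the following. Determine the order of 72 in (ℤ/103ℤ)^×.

Since 72 ∈ (Z/103Z)^×, its order divides φ(103) = 103 − 1 = 102 = 2 · 3 · 17.
Divisors of 102: 1, 2, 3, 6, 17, 34, 51, 102.
Check 72^d mod 103 for each divisor in increasing order:
72^1 ≡ 72 (mod 103)
72^2 ≡ 34 (mod 103)
72^3 ≡ 79 (mod 103)
72^6 ≡ 61 (mod 103)
72^17 ≡ 1 (mod 103) ✓
Hence ord(72) = 17.

17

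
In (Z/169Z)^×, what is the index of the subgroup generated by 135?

3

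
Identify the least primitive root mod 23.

5

φ(23) = 23 − 1 = 22 = 2 · 11.
g is a primitive root iff g^(22/q) ≢ 1 (mod 23) for each prime q ∈ {2, 11}.
g = 2: 2^11 ≡ 1 — hits 1, so not a primitive root.
g = 3: 3^11 ≡ 1 — hits 1, so not a primitive root.
g = 4: 4^11 ≡ 1 — hits 1, so not a primitive root.
g = 5: 5^11 ≡ 22; 5^2 ≡ 2 — none is 1, so 5 is a primitive root.
The smallest primitive root modulo 23 is 5.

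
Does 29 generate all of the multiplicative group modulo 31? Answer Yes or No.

φ(31) = 31 − 1 = 30 = 2 · 3 · 5.
An element g generates (Z/31Z)^× iff g^(30/q) ≢ 1 (mod 31) for each prime q ∈ {2, 3, 5}.
29^15 ≡ 30 (mod 31)  [q = 2: ≢ 1 ✓]
29^10 ≡ 1 (mod 31)  [q = 3: ≡ 1 ✗]
29^6 ≡ 2 (mod 31)  [q = 5: ≢ 1 ✓]
29^10 ≡ 1 shows ord(29) | 10, strictly less than φ(31); not a primitive root.

No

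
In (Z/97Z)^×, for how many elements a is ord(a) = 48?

φ(97) = 97 − 1 = 96 = 2^5 · 3.
Since (Z/97Z)^× is cyclic of order 96, the number of elements of order d is φ(d) when d | 96 and 0 otherwise.
48 = 2^4 · 3 divides 96, and φ(48) = 16.

16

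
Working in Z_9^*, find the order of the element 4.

The order of 4 must divide φ(9) = φ(3^2) = 3·(3−1) = 6 = 2 · 3.
Divisors of 6: 1, 2, 3, 6.
Check 4^d mod 9 for each divisor in increasing order:
4^1 ≡ 4 (mod 9)
4^2 ≡ 7 (mod 9)
4^3 ≡ 1 (mod 9) ✓
Hence ord(4) = 3.

3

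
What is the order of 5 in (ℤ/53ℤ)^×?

Since 5 ∈ (Z/53Z)^×, its order divides φ(53) = 53 − 1 = 52 = 2^2 · 13.
Divisors of 52: 1, 2, 4, 13, 26, 52.
Evaluate successive powers at the divisors of 52:
5^1 ≡ 5
5^2 ≡ 25
5^4 ≡ 42
5^13 ≡ 23
5^26 ≡ 52
5^52 ≡ 1
The smallest such exponent is 52, so the order of 5 is 52.

52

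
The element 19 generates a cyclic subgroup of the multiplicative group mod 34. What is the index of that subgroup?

2

ord(19) | φ(34) = φ(2)·φ(17) = 1·16 = 16 = 2^4.
Divisors of 16: 1, 2, 4, 8, 16.
Test each divisor d:
19^1 ≡ 19 (mod 34)
19^2 ≡ 21 (mod 34)
19^4 ≡ 33 (mod 34)
19^8 ≡ 1 (mod 34) ✓
So ord_34(19) = 8, hence |⟨19⟩| = 8.
The index is φ(34) / ord(19) = 16 / 8 = 2.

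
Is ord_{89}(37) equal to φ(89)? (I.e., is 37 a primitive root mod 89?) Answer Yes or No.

φ(89) = 89 − 1 = 88 = 2^3 · 11.
An element g generates (Z/89Z)^× iff g^(88/q) ≢ 1 (mod 89) for each prime q ∈ {2, 11}.
37^44 ≡ 88 (mod 89)  [q = 2: ≢ 1 ✓]
37^8 ≡ 1 (mod 89)  [q = 11: ≡ 1 ✗]
37^8 ≡ 1 shows ord(37) | 8, strictly less than φ(89); not a primitive root.

No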